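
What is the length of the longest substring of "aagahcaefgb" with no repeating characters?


Input: "aagahcaefgb"
Sliding window (track last position of each char):
  Position 0 ('a'): window [0,0] length 1 -- new best
  Position 1 ('a'): repeat (last at 0), move window start to 1
  Position 1 ('a'): window [1,1] length 1
  Position 2 ('g'): window [1,2] length 2 -- new best
  Position 3 ('a'): repeat (last at 1), move window start to 2
  Position 3 ('a'): window [2,3] length 2
  Position 4 ('h'): window [2,4] length 3 -- new best
  Position 5 ('c'): window [2,5] length 4 -- new best
  Position 6 ('a'): repeat (last at 3), move window start to 4
  Position 6 ('a'): window [4,6] length 3
  Position 7 ('e'): window [4,7] length 4
  Position 8 ('f'): window [4,8] length 5 -- new best
  Position 9 ('g'): window [4,9] length 6 -- new best
  Position 10 ('b'): window [4,10] length 7 -- new best
Longest substring with no repeats: "hcaefgb" with length 7

7


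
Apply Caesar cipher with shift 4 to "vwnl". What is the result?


Caesar cipher: shift "vwnl" by 4
  'v' (pos 21) + 4 = pos 25 = 'z'
  'w' (pos 22) + 4 = pos 0 = 'a'
  'n' (pos 13) + 4 = pos 17 = 'r'
  'l' (pos 11) + 4 = pos 15 = 'p'
Result: zarp

zarp


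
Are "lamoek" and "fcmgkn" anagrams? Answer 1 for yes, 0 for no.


Strings: "lamoek", "fcmgkn"
Sorted first:  aeklmo
Sorted second: cfgkmn
Differ at position 0: 'a' vs 'c' => not anagrams

0


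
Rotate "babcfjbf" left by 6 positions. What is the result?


Input: "babcfjbf", rotate left by 6
First 6 characters: "babcfj"
Remaining characters: "bf"
Concatenate remaining + first: "bf" + "babcfj" = "bfbabcfj"

bfbabcfj


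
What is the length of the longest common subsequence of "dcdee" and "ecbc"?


LCS of "dcdee" and "ecbc"
DP table:
           e    c    b    c
      0    0    0    0    0
  d   0    0    0    0    0
  c   0    0    1    1    1
  d   0    0    1    1    1
  e   0    1    1    1    1
  e   0    1    1    1    1
LCS length = dp[5][4] = 1

1


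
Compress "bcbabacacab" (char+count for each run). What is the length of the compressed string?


Input: bcbabacacab
Runs:
  'b' x 1 => "b1"
  'c' x 1 => "c1"
  'b' x 1 => "b1"
  'a' x 1 => "a1"
  'b' x 1 => "b1"
  'a' x 1 => "a1"
  'c' x 1 => "c1"
  'a' x 1 => "a1"
  'c' x 1 => "c1"
  'a' x 1 => "a1"
  'b' x 1 => "b1"
Compressed: "b1c1b1a1b1a1c1a1c1a1b1"
Compressed length: 22

22


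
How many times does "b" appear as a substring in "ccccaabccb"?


Searching for "b" in "ccccaabccb"
Scanning each position:
  Position 0: "c" => no
  Position 1: "c" => no
  Position 2: "c" => no
  Position 3: "c" => no
  Position 4: "a" => no
  Position 5: "a" => no
  Position 6: "b" => MATCH
  Position 7: "c" => no
  Position 8: "c" => no
  Position 9: "b" => MATCH
Total occurrences: 2

2


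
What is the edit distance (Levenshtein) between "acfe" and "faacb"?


Computing edit distance: "acfe" -> "faacb"
DP table:
           f    a    a    c    b
      0    1    2    3    4    5
  a   1    1    1    2    3    4
  c   2    2    2    2    2    3
  f   3    2    3    3    3    3
  e   4    3    3    4    4    4
Edit distance = dp[4][5] = 4

4


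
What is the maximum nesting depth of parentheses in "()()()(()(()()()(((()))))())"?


Input: "()()()(()(()()()(((()))))())"
Tracking depth:
  Position 0 '(': depth becomes 1
  Position 1 ')': depth becomes 0
  Position 2 '(': depth becomes 1
  Position 3 ')': depth becomes 0
  Position 4 '(': depth becomes 1
  Position 5 ')': depth becomes 0
  Position 6 '(': depth becomes 1
  Position 7 '(': depth becomes 2
  Position 8 ')': depth becomes 1
  Position 9 '(': depth becomes 2
  Position 10 '(': depth becomes 3
  Position 11 ')': depth becomes 2
  Position 12 '(': depth becomes 3
  Position 13 ')': depth becomes 2
  Position 14 '(': depth becomes 3
  Position 15 ')': depth becomes 2
  Position 16 '(': depth becomes 3
  Position 17 '(': depth becomes 4
  Position 18 '(': depth becomes 5
  Position 19 '(': depth becomes 6
  Position 20 ')': depth becomes 5
  Position 21 ')': depth becomes 4
  Position 22 ')': depth becomes 3
  Position 23 ')': depth becomes 2
  Position 24 ')': depth becomes 1
  Position 25 '(': depth becomes 2
  Position 26 ')': depth becomes 1
  Position 27 ')': depth becomes 0
Maximum depth reached: 6

6


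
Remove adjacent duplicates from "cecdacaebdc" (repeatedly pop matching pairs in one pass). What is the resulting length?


Input: cecdacaebdc
Stack-based adjacent duplicate removal:
  Read 'c': push. Stack: c
  Read 'e': push. Stack: ce
  Read 'c': push. Stack: cec
  Read 'd': push. Stack: cecd
  Read 'a': push. Stack: cecda
  Read 'c': push. Stack: cecdac
  Read 'a': push. Stack: cecdaca
  Read 'e': push. Stack: cecdacae
  Read 'b': push. Stack: cecdacaeb
  Read 'd': push. Stack: cecdacaebd
  Read 'c': push. Stack: cecdacaebdc
Final stack: "cecdacaebdc" (length 11)

11


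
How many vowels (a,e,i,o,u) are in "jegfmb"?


Input: jegfmb
Checking each character:
  'j' at position 0: consonant
  'e' at position 1: vowel (running total: 1)
  'g' at position 2: consonant
  'f' at position 3: consonant
  'm' at position 4: consonant
  'b' at position 5: consonant
Total vowels: 1

1


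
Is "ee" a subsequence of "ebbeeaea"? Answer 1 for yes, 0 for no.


Check if "ee" is a subsequence of "ebbeeaea"
Greedy scan:
  Position 0 ('e'): matches sub[0] = 'e'
  Position 1 ('b'): no match needed
  Position 2 ('b'): no match needed
  Position 3 ('e'): matches sub[1] = 'e'
  Position 4 ('e'): no match needed
  Position 5 ('a'): no match needed
  Position 6 ('e'): no match needed
  Position 7 ('a'): no match needed
All 2 characters matched => is a subsequence

1


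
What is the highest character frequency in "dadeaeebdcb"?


Input: dadeaeebdcb
Character counts:
  'a': 2
  'b': 2
  'c': 1
  'd': 3
  'e': 3
Maximum frequency: 3

3


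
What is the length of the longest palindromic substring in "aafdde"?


Input: "aafdde"
Checking substrings for palindromes:
  [0:2] "aa" (len 2) => palindrome
  [3:5] "dd" (len 2) => palindrome
Longest palindromic substring: "aa" with length 2

2


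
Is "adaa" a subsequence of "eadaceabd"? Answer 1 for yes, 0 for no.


Check if "adaa" is a subsequence of "eadaceabd"
Greedy scan:
  Position 0 ('e'): no match needed
  Position 1 ('a'): matches sub[0] = 'a'
  Position 2 ('d'): matches sub[1] = 'd'
  Position 3 ('a'): matches sub[2] = 'a'
  Position 4 ('c'): no match needed
  Position 5 ('e'): no match needed
  Position 6 ('a'): matches sub[3] = 'a'
  Position 7 ('b'): no match needed
  Position 8 ('d'): no match needed
All 4 characters matched => is a subsequence

1


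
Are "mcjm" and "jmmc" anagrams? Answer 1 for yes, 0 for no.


Strings: "mcjm", "jmmc"
Sorted first:  cjmm
Sorted second: cjmm
Sorted forms match => anagrams

1


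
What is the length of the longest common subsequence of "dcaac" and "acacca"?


LCS of "dcaac" and "acacca"
DP table:
           a    c    a    c    c    a
      0    0    0    0    0    0    0
  d   0    0    0    0    0    0    0
  c   0    0    1    1    1    1    1
  a   0    1    1    2    2    2    2
  a   0    1    1    2    2    2    3
  c   0    1    2    2    3    3    3
LCS length = dp[5][6] = 3

3


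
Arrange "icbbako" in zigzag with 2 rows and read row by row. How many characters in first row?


Zigzag "icbbako" into 2 rows:
Placing characters:
  'i' => row 0
  'c' => row 1
  'b' => row 0
  'b' => row 1
  'a' => row 0
  'k' => row 1
  'o' => row 0
Rows:
  Row 0: "ibao"
  Row 1: "cbk"
First row length: 4

4


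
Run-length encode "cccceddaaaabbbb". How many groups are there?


Input: cccceddaaaabbbb
Scanning for consecutive runs:
  Group 1: 'c' x 4 (positions 0-3)
  Group 2: 'e' x 1 (positions 4-4)
  Group 3: 'd' x 2 (positions 5-6)
  Group 4: 'a' x 4 (positions 7-10)
  Group 5: 'b' x 4 (positions 11-14)
Total groups: 5

5


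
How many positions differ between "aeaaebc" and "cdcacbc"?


Comparing "aeaaebc" and "cdcacbc" position by position:
  Position 0: 'a' vs 'c' => DIFFER
  Position 1: 'e' vs 'd' => DIFFER
  Position 2: 'a' vs 'c' => DIFFER
  Position 3: 'a' vs 'a' => same
  Position 4: 'e' vs 'c' => DIFFER
  Position 5: 'b' vs 'b' => same
  Position 6: 'c' vs 'c' => same
Positions that differ: 4

4


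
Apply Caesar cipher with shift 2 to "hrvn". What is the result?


Caesar cipher: shift "hrvn" by 2
  'h' (pos 7) + 2 = pos 9 = 'j'
  'r' (pos 17) + 2 = pos 19 = 't'
  'v' (pos 21) + 2 = pos 23 = 'x'
  'n' (pos 13) + 2 = pos 15 = 'p'
Result: jtxp

jtxp


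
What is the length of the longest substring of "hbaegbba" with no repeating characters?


Input: "hbaegbba"
Sliding window (track last position of each char):
  Position 0 ('h'): window [0,0] length 1 -- new best
  Position 1 ('b'): window [0,1] length 2 -- new best
  Position 2 ('a'): window [0,2] length 3 -- new best
  Position 3 ('e'): window [0,3] length 4 -- new best
  Position 4 ('g'): window [0,4] length 5 -- new best
  Position 5 ('b'): repeat (last at 1), move window start to 2
  Position 5 ('b'): window [2,5] length 4
  Position 6 ('b'): repeat (last at 5), move window start to 6
  Position 6 ('b'): window [6,6] length 1
  Position 7 ('a'): window [6,7] length 2
Longest substring with no repeats: "hbaeg" with length 5

5


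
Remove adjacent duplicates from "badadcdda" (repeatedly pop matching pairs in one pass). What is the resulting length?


Input: badadcdda
Stack-based adjacent duplicate removal:
  Read 'b': push. Stack: b
  Read 'a': push. Stack: ba
  Read 'd': push. Stack: bad
  Read 'a': push. Stack: bada
  Read 'd': push. Stack: badad
  Read 'c': push. Stack: badadc
  Read 'd': push. Stack: badadcd
  Read 'd': matches stack top 'd' => pop. Stack: badadc
  Read 'a': push. Stack: badadca
Final stack: "badadca" (length 7)

7


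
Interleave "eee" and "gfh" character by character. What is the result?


Interleaving "eee" and "gfh":
  Position 0: 'e' from first, 'g' from second => "eg"
  Position 1: 'e' from first, 'f' from second => "ef"
  Position 2: 'e' from first, 'h' from second => "eh"
Result: egefeh

egefeh


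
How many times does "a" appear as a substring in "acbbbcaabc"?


Searching for "a" in "acbbbcaabc"
Scanning each position:
  Position 0: "a" => MATCH
  Position 1: "c" => no
  Position 2: "b" => no
  Position 3: "b" => no
  Position 4: "b" => no
  Position 5: "c" => no
  Position 6: "a" => MATCH
  Position 7: "a" => MATCH
  Position 8: "b" => no
  Position 9: "c" => no
Total occurrences: 3

3


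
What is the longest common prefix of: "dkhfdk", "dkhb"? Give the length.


Words: dkhfdk, dkhb
  Position 0: all 'd' => match
  Position 1: all 'k' => match
  Position 2: all 'h' => match
  Position 3: ('f', 'b') => mismatch, stop
LCP = "dkh" (length 3)

3


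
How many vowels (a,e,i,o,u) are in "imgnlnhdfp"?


Input: imgnlnhdfp
Checking each character:
  'i' at position 0: vowel (running total: 1)
  'm' at position 1: consonant
  'g' at position 2: consonant
  'n' at position 3: consonant
  'l' at position 4: consonant
  'n' at position 5: consonant
  'h' at position 6: consonant
  'd' at position 7: consonant
  'f' at position 8: consonant
  'p' at position 9: consonant
Total vowels: 1

1


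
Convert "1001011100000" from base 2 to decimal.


Input: "1001011100000" in base 2
Positional expansion:
  Digit '1' (value 1) x 2^12 = 4096
  Digit '0' (value 0) x 2^11 = 0
  Digit '0' (value 0) x 2^10 = 0
  Digit '1' (value 1) x 2^9 = 512
  Digit '0' (value 0) x 2^8 = 0
  Digit '1' (value 1) x 2^7 = 128
  Digit '1' (value 1) x 2^6 = 64
  Digit '1' (value 1) x 2^5 = 32
  Digit '0' (value 0) x 2^4 = 0
  Digit '0' (value 0) x 2^3 = 0
  Digit '0' (value 0) x 2^2 = 0
  Digit '0' (value 0) x 2^1 = 0
  Digit '0' (value 0) x 2^0 = 0
Sum = 4832

4832


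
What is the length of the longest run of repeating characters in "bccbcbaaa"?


Input: "bccbcbaaa"
Scanning for longest run:
  Position 1 ('c'): new char, reset run to 1
  Position 2 ('c'): continues run of 'c', length=2
  Position 3 ('b'): new char, reset run to 1
  Position 4 ('c'): new char, reset run to 1
  Position 5 ('b'): new char, reset run to 1
  Position 6 ('a'): new char, reset run to 1
  Position 7 ('a'): continues run of 'a', length=2
  Position 8 ('a'): continues run of 'a', length=3
Longest run: 'a' with length 3

3


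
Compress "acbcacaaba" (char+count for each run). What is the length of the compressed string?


Input: acbcacaaba
Runs:
  'a' x 1 => "a1"
  'c' x 1 => "c1"
  'b' x 1 => "b1"
  'c' x 1 => "c1"
  'a' x 1 => "a1"
  'c' x 1 => "c1"
  'a' x 2 => "a2"
  'b' x 1 => "b1"
  'a' x 1 => "a1"
Compressed: "a1c1b1c1a1c1a2b1a1"
Compressed length: 18

18


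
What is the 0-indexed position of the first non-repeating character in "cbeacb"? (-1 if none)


Input: cbeacb
Character frequencies:
  'a': 1
  'b': 2
  'c': 2
  'e': 1
Scanning left to right for freq == 1:
  Position 0 ('c'): freq=2, skip
  Position 1 ('b'): freq=2, skip
  Position 2 ('e'): unique! => answer = 2

2


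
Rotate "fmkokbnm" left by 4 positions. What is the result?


Input: "fmkokbnm", rotate left by 4
First 4 characters: "fmko"
Remaining characters: "kbnm"
Concatenate remaining + first: "kbnm" + "fmko" = "kbnmfmko"

kbnmfmko


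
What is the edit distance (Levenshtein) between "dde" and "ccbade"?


Computing edit distance: "dde" -> "ccbade"
DP table:
           c    c    b    a    d    e
      0    1    2    3    4    5    6
  d   1    1    2    3    4    4    5
  d   2    2    2    3    4    4    5
  e   3    3    3    3    4    5    4
Edit distance = dp[3][6] = 4

4


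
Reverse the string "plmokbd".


Input: plmokbd
Reading characters right to left:
  Position 6: 'd'
  Position 5: 'b'
  Position 4: 'k'
  Position 3: 'o'
  Position 2: 'm'
  Position 1: 'l'
  Position 0: 'p'
Reversed: dbkomlp

dbkomlp


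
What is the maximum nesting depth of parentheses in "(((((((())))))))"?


Input: "(((((((())))))))"
Tracking depth:
  Position 0 '(': depth becomes 1
  Position 1 '(': depth becomes 2
  Position 2 '(': depth becomes 3
  Position 3 '(': depth becomes 4
  Position 4 '(': depth becomes 5
  Position 5 '(': depth becomes 6
  Position 6 '(': depth becomes 7
  Position 7 '(': depth becomes 8
  Position 8 ')': depth becomes 7
  Position 9 ')': depth becomes 6
  Position 10 ')': depth becomes 5
  Position 11 ')': depth becomes 4
  Position 12 ')': depth becomes 3
  Position 13 ')': depth becomes 2
  Position 14 ')': depth becomes 1
  Position 15 ')': depth becomes 0
Maximum depth reached: 8

8


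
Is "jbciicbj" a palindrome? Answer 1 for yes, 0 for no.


Input: jbciicbj
Reversed: jbciicbj
  Compare pos 0 ('j') with pos 7 ('j'): match
  Compare pos 1 ('b') with pos 6 ('b'): match
  Compare pos 2 ('c') with pos 5 ('c'): match
  Compare pos 3 ('i') with pos 4 ('i'): match
Result: palindrome

1


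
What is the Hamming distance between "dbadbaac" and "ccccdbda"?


Comparing "dbadbaac" and "ccccdbda" position by position:
  Position 0: 'd' vs 'c' => differ
  Position 1: 'b' vs 'c' => differ
  Position 2: 'a' vs 'c' => differ
  Position 3: 'd' vs 'c' => differ
  Position 4: 'b' vs 'd' => differ
  Position 5: 'a' vs 'b' => differ
  Position 6: 'a' vs 'd' => differ
  Position 7: 'c' vs 'a' => differ
Total differences (Hamming distance): 8

8


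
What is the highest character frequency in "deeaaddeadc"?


Input: deeaaddeadc
Character counts:
  'a': 3
  'c': 1
  'd': 4
  'e': 3
Maximum frequency: 4

4


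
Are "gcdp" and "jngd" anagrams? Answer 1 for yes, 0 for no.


Strings: "gcdp", "jngd"
Sorted first:  cdgp
Sorted second: dgjn
Differ at position 0: 'c' vs 'd' => not anagrams

0


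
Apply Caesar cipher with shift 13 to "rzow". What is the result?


Caesar cipher: shift "rzow" by 13
  'r' (pos 17) + 13 = pos 4 = 'e'
  'z' (pos 25) + 13 = pos 12 = 'm'
  'o' (pos 14) + 13 = pos 1 = 'b'
  'w' (pos 22) + 13 = pos 9 = 'j'
Result: embj

embj


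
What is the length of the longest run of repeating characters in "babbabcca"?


Input: "babbabcca"
Scanning for longest run:
  Position 1 ('a'): new char, reset run to 1
  Position 2 ('b'): new char, reset run to 1
  Position 3 ('b'): continues run of 'b', length=2
  Position 4 ('a'): new char, reset run to 1
  Position 5 ('b'): new char, reset run to 1
  Position 6 ('c'): new char, reset run to 1
  Position 7 ('c'): continues run of 'c', length=2
  Position 8 ('a'): new char, reset run to 1
Longest run: 'b' with length 2

2


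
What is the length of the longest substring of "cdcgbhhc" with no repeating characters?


Input: "cdcgbhhc"
Sliding window (track last position of each char):
  Position 0 ('c'): window [0,0] length 1 -- new best
  Position 1 ('d'): window [0,1] length 2 -- new best
  Position 2 ('c'): repeat (last at 0), move window start to 1
  Position 2 ('c'): window [1,2] length 2
  Position 3 ('g'): window [1,3] length 3 -- new best
  Position 4 ('b'): window [1,4] length 4 -- new best
  Position 5 ('h'): window [1,5] length 5 -- new best
  Position 6 ('h'): repeat (last at 5), move window start to 6
  Position 6 ('h'): window [6,6] length 1
  Position 7 ('c'): window [6,7] length 2
Longest substring with no repeats: "dcgbh" with length 5

5


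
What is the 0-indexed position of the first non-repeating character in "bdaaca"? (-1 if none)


Input: bdaaca
Character frequencies:
  'a': 3
  'b': 1
  'c': 1
  'd': 1
Scanning left to right for freq == 1:
  Position 0 ('b'): unique! => answer = 0

0


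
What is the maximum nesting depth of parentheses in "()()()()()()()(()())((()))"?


Input: "()()()()()()()(()())((()))"
Tracking depth:
  Position 0 '(': depth becomes 1
  Position 1 ')': depth becomes 0
  Position 2 '(': depth becomes 1
  Position 3 ')': depth becomes 0
  Position 4 '(': depth becomes 1
  Position 5 ')': depth becomes 0
  Position 6 '(': depth becomes 1
  Position 7 ')': depth becomes 0
  Position 8 '(': depth becomes 1
  Position 9 ')': depth becomes 0
  Position 10 '(': depth becomes 1
  Position 11 ')': depth becomes 0
  Position 12 '(': depth becomes 1
  Position 13 ')': depth becomes 0
  Position 14 '(': depth becomes 1
  Position 15 '(': depth becomes 2
  Position 16 ')': depth becomes 1
  Position 17 '(': depth becomes 2
  Position 18 ')': depth becomes 1
  Position 19 ')': depth becomes 0
  Position 20 '(': depth becomes 1
  Position 21 '(': depth becomes 2
  Position 22 '(': depth becomes 3
  Position 23 ')': depth becomes 2
  Position 24 ')': depth becomes 1
  Position 25 ')': depth becomes 0
Maximum depth reached: 3

3


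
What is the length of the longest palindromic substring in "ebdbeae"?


Input: "ebdbeae"
Checking substrings for palindromes:
  [0:5] "ebdbe" (len 5) => palindrome
  [1:4] "bdb" (len 3) => palindrome
  [4:7] "eae" (len 3) => palindrome
Longest palindromic substring: "ebdbe" with length 5

5


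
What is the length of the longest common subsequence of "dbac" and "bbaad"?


LCS of "dbac" and "bbaad"
DP table:
           b    b    a    a    d
      0    0    0    0    0    0
  d   0    0    0    0    0    1
  b   0    1    1    1    1    1
  a   0    1    1    2    2    2
  c   0    1    1    2    2    2
LCS length = dp[4][5] = 2

2


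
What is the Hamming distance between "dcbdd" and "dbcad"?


Comparing "dcbdd" and "dbcad" position by position:
  Position 0: 'd' vs 'd' => same
  Position 1: 'c' vs 'b' => differ
  Position 2: 'b' vs 'c' => differ
  Position 3: 'd' vs 'a' => differ
  Position 4: 'd' vs 'd' => same
Total differences (Hamming distance): 3

3


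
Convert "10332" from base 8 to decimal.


Input: "10332" in base 8
Positional expansion:
  Digit '1' (value 1) x 8^4 = 4096
  Digit '0' (value 0) x 8^3 = 0
  Digit '3' (value 3) x 8^2 = 192
  Digit '3' (value 3) x 8^1 = 24
  Digit '2' (value 2) x 8^0 = 2
Sum = 4314

4314


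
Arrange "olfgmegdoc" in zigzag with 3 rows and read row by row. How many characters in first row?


Zigzag "olfgmegdoc" into 3 rows:
Placing characters:
  'o' => row 0
  'l' => row 1
  'f' => row 2
  'g' => row 1
  'm' => row 0
  'e' => row 1
  'g' => row 2
  'd' => row 1
  'o' => row 0
  'c' => row 1
Rows:
  Row 0: "omo"
  Row 1: "lgedc"
  Row 2: "fg"
First row length: 3

3


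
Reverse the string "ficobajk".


Input: ficobajk
Reading characters right to left:
  Position 7: 'k'
  Position 6: 'j'
  Position 5: 'a'
  Position 4: 'b'
  Position 3: 'o'
  Position 2: 'c'
  Position 1: 'i'
  Position 0: 'f'
Reversed: kjabocif

kjabocif


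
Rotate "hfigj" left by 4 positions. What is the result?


Input: "hfigj", rotate left by 4
First 4 characters: "hfig"
Remaining characters: "j"
Concatenate remaining + first: "j" + "hfig" = "jhfig"

jhfig


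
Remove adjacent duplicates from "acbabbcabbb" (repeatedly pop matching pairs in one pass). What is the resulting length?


Input: acbabbcabbb
Stack-based adjacent duplicate removal:
  Read 'a': push. Stack: a
  Read 'c': push. Stack: ac
  Read 'b': push. Stack: acb
  Read 'a': push. Stack: acba
  Read 'b': push. Stack: acbab
  Read 'b': matches stack top 'b' => pop. Stack: acba
  Read 'c': push. Stack: acbac
  Read 'a': push. Stack: acbaca
  Read 'b': push. Stack: acbacab
  Read 'b': matches stack top 'b' => pop. Stack: acbaca
  Read 'b': push. Stack: acbacab
Final stack: "acbacab" (length 7)

7


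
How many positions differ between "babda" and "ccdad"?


Comparing "babda" and "ccdad" position by position:
  Position 0: 'b' vs 'c' => DIFFER
  Position 1: 'a' vs 'c' => DIFFER
  Position 2: 'b' vs 'd' => DIFFER
  Position 3: 'd' vs 'a' => DIFFER
  Position 4: 'a' vs 'd' => DIFFER
Positions that differ: 5

5


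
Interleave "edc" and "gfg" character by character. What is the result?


Interleaving "edc" and "gfg":
  Position 0: 'e' from first, 'g' from second => "eg"
  Position 1: 'd' from first, 'f' from second => "df"
  Position 2: 'c' from first, 'g' from second => "cg"
Result: egdfcg

egdfcg


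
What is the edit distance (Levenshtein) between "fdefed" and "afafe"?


Computing edit distance: "fdefed" -> "afafe"
DP table:
           a    f    a    f    e
      0    1    2    3    4    5
  f   1    1    1    2    3    4
  d   2    2    2    2    3    4
  e   3    3    3    3    3    3
  f   4    4    3    4    3    4
  e   5    5    4    4    4    3
  d   6    6    5    5    5    4
Edit distance = dp[6][5] = 4

4


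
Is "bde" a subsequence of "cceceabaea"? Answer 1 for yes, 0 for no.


Check if "bde" is a subsequence of "cceceabaea"
Greedy scan:
  Position 0 ('c'): no match needed
  Position 1 ('c'): no match needed
  Position 2 ('e'): no match needed
  Position 3 ('c'): no match needed
  Position 4 ('e'): no match needed
  Position 5 ('a'): no match needed
  Position 6 ('b'): matches sub[0] = 'b'
  Position 7 ('a'): no match needed
  Position 8 ('e'): no match needed
  Position 9 ('a'): no match needed
Only matched 1/3 characters => not a subsequence

0


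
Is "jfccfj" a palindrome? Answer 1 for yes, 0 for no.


Input: jfccfj
Reversed: jfccfj
  Compare pos 0 ('j') with pos 5 ('j'): match
  Compare pos 1 ('f') with pos 4 ('f'): match
  Compare pos 2 ('c') with pos 3 ('c'): match
Result: palindrome

1


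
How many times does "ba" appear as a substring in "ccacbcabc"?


Searching for "ba" in "ccacbcabc"
Scanning each position:
  Position 0: "cc" => no
  Position 1: "ca" => no
  Position 2: "ac" => no
  Position 3: "cb" => no
  Position 4: "bc" => no
  Position 5: "ca" => no
  Position 6: "ab" => no
  Position 7: "bc" => no
Total occurrences: 0

0


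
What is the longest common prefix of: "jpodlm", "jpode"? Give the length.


Words: jpodlm, jpode
  Position 0: all 'j' => match
  Position 1: all 'p' => match
  Position 2: all 'o' => match
  Position 3: all 'd' => match
  Position 4: ('l', 'e') => mismatch, stop
LCP = "jpod" (length 4)

4


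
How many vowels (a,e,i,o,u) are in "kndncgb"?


Input: kndncgb
Checking each character:
  'k' at position 0: consonant
  'n' at position 1: consonant
  'd' at position 2: consonant
  'n' at position 3: consonant
  'c' at position 4: consonant
  'g' at position 5: consonant
  'b' at position 6: consonant
Total vowels: 0

0


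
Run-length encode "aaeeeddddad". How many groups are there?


Input: aaeeeddddad
Scanning for consecutive runs:
  Group 1: 'a' x 2 (positions 0-1)
  Group 2: 'e' x 3 (positions 2-4)
  Group 3: 'd' x 4 (positions 5-8)
  Group 4: 'a' x 1 (positions 9-9)
  Group 5: 'd' x 1 (positions 10-10)
Total groups: 5

5


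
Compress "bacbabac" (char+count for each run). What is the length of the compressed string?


Input: bacbabac
Runs:
  'b' x 1 => "b1"
  'a' x 1 => "a1"
  'c' x 1 => "c1"
  'b' x 1 => "b1"
  'a' x 1 => "a1"
  'b' x 1 => "b1"
  'a' x 1 => "a1"
  'c' x 1 => "c1"
Compressed: "b1a1c1b1a1b1a1c1"
Compressed length: 16

16


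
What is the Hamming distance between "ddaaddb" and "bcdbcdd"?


Comparing "ddaaddb" and "bcdbcdd" position by position:
  Position 0: 'd' vs 'b' => differ
  Position 1: 'd' vs 'c' => differ
  Position 2: 'a' vs 'd' => differ
  Position 3: 'a' vs 'b' => differ
  Position 4: 'd' vs 'c' => differ
  Position 5: 'd' vs 'd' => same
  Position 6: 'b' vs 'd' => differ
Total differences (Hamming distance): 6

6


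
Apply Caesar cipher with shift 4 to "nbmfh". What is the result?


Caesar cipher: shift "nbmfh" by 4
  'n' (pos 13) + 4 = pos 17 = 'r'
  'b' (pos 1) + 4 = pos 5 = 'f'
  'm' (pos 12) + 4 = pos 16 = 'q'
  'f' (pos 5) + 4 = pos 9 = 'j'
  'h' (pos 7) + 4 = pos 11 = 'l'
Result: rfqjl

rfqjl


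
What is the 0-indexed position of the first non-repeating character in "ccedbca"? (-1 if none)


Input: ccedbca
Character frequencies:
  'a': 1
  'b': 1
  'c': 3
  'd': 1
  'e': 1
Scanning left to right for freq == 1:
  Position 0 ('c'): freq=3, skip
  Position 1 ('c'): freq=3, skip
  Position 2 ('e'): unique! => answer = 2

2


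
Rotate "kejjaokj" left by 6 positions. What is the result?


Input: "kejjaokj", rotate left by 6
First 6 characters: "kejjao"
Remaining characters: "kj"
Concatenate remaining + first: "kj" + "kejjao" = "kjkejjao"

kjkejjao


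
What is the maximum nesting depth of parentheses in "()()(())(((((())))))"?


Input: "()()(())(((((())))))"
Tracking depth:
  Position 0 '(': depth becomes 1
  Position 1 ')': depth becomes 0
  Position 2 '(': depth becomes 1
  Position 3 ')': depth becomes 0
  Position 4 '(': depth becomes 1
  Position 5 '(': depth becomes 2
  Position 6 ')': depth becomes 1
  Position 7 ')': depth becomes 0
  Position 8 '(': depth becomes 1
  Position 9 '(': depth becomes 2
  Position 10 '(': depth becomes 3
  Position 11 '(': depth becomes 4
  Position 12 '(': depth becomes 5
  Position 13 '(': depth becomes 6
  Position 14 ')': depth becomes 5
  Position 15 ')': depth becomes 4
  Position 16 ')': depth becomes 3
  Position 17 ')': depth becomes 2
  Position 18 ')': depth becomes 1
  Position 19 ')': depth becomes 0
Maximum depth reached: 6

6


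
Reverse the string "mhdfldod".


Input: mhdfldod
Reading characters right to left:
  Position 7: 'd'
  Position 6: 'o'
  Position 5: 'd'
  Position 4: 'l'
  Position 3: 'f'
  Position 2: 'd'
  Position 1: 'h'
  Position 0: 'm'
Reversed: dodlfdhm

dodlfdhm


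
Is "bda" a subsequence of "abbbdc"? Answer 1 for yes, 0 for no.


Check if "bda" is a subsequence of "abbbdc"
Greedy scan:
  Position 0 ('a'): no match needed
  Position 1 ('b'): matches sub[0] = 'b'
  Position 2 ('b'): no match needed
  Position 3 ('b'): no match needed
  Position 4 ('d'): matches sub[1] = 'd'
  Position 5 ('c'): no match needed
Only matched 2/3 characters => not a subsequence

0


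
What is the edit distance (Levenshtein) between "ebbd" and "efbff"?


Computing edit distance: "ebbd" -> "efbff"
DP table:
           e    f    b    f    f
      0    1    2    3    4    5
  e   1    0    1    2    3    4
  b   2    1    1    1    2    3
  b   3    2    2    1    2    3
  d   4    3    3    2    2    3
Edit distance = dp[4][5] = 3

3


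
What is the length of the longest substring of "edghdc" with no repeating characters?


Input: "edghdc"
Sliding window (track last position of each char):
  Position 0 ('e'): window [0,0] length 1 -- new best
  Position 1 ('d'): window [0,1] length 2 -- new best
  Position 2 ('g'): window [0,2] length 3 -- new best
  Position 3 ('h'): window [0,3] length 4 -- new best
  Position 4 ('d'): repeat (last at 1), move window start to 2
  Position 4 ('d'): window [2,4] length 3
  Position 5 ('c'): window [2,5] length 4
Longest substring with no repeats: "edgh" with length 4

4


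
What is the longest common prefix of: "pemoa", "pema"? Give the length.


Words: pemoa, pema
  Position 0: all 'p' => match
  Position 1: all 'e' => match
  Position 2: all 'm' => match
  Position 3: ('o', 'a') => mismatch, stop
LCP = "pem" (length 3)

3


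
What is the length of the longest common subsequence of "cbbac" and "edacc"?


LCS of "cbbac" and "edacc"
DP table:
           e    d    a    c    c
      0    0    0    0    0    0
  c   0    0    0    0    1    1
  b   0    0    0    0    1    1
  b   0    0    0    0    1    1
  a   0    0    0    1    1    1
  c   0    0    0    1    2    2
LCS length = dp[5][5] = 2

2


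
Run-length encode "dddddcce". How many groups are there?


Input: dddddcce
Scanning for consecutive runs:
  Group 1: 'd' x 5 (positions 0-4)
  Group 2: 'c' x 2 (positions 5-6)
  Group 3: 'e' x 1 (positions 7-7)
Total groups: 3

3


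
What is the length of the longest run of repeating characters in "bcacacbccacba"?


Input: "bcacacbccacba"
Scanning for longest run:
  Position 1 ('c'): new char, reset run to 1
  Position 2 ('a'): new char, reset run to 1
  Position 3 ('c'): new char, reset run to 1
  Position 4 ('a'): new char, reset run to 1
  Position 5 ('c'): new char, reset run to 1
  Position 6 ('b'): new char, reset run to 1
  Position 7 ('c'): new char, reset run to 1
  Position 8 ('c'): continues run of 'c', length=2
  Position 9 ('a'): new char, reset run to 1
  Position 10 ('c'): new char, reset run to 1
  Position 11 ('b'): new char, reset run to 1
  Position 12 ('a'): new char, reset run to 1
Longest run: 'c' with length 2

2


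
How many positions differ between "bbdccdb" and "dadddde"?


Comparing "bbdccdb" and "dadddde" position by position:
  Position 0: 'b' vs 'd' => DIFFER
  Position 1: 'b' vs 'a' => DIFFER
  Position 2: 'd' vs 'd' => same
  Position 3: 'c' vs 'd' => DIFFER
  Position 4: 'c' vs 'd' => DIFFER
  Position 5: 'd' vs 'd' => same
  Position 6: 'b' vs 'e' => DIFFER
Positions that differ: 5

5


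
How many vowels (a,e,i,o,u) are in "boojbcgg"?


Input: boojbcgg
Checking each character:
  'b' at position 0: consonant
  'o' at position 1: vowel (running total: 1)
  'o' at position 2: vowel (running total: 2)
  'j' at position 3: consonant
  'b' at position 4: consonant
  'c' at position 5: consonant
  'g' at position 6: consonant
  'g' at position 7: consonant
Total vowels: 2

2


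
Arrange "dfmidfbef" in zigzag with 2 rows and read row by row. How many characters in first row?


Zigzag "dfmidfbef" into 2 rows:
Placing characters:
  'd' => row 0
  'f' => row 1
  'm' => row 0
  'i' => row 1
  'd' => row 0
  'f' => row 1
  'b' => row 0
  'e' => row 1
  'f' => row 0
Rows:
  Row 0: "dmdbf"
  Row 1: "fife"
First row length: 5

5


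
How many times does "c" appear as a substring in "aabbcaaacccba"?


Searching for "c" in "aabbcaaacccba"
Scanning each position:
  Position 0: "a" => no
  Position 1: "a" => no
  Position 2: "b" => no
  Position 3: "b" => no
  Position 4: "c" => MATCH
  Position 5: "a" => no
  Position 6: "a" => no
  Position 7: "a" => no
  Position 8: "c" => MATCH
  Position 9: "c" => MATCH
  Position 10: "c" => MATCH
  Position 11: "b" => no
  Position 12: "a" => no
Total occurrences: 4

4


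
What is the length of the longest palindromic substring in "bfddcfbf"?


Input: "bfddcfbf"
Checking substrings for palindromes:
  [5:8] "fbf" (len 3) => palindrome
  [2:4] "dd" (len 2) => palindrome
Longest palindromic substring: "fbf" with length 3

3


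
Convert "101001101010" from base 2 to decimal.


Input: "101001101010" in base 2
Positional expansion:
  Digit '1' (value 1) x 2^11 = 2048
  Digit '0' (value 0) x 2^10 = 0
  Digit '1' (value 1) x 2^9 = 512
  Digit '0' (value 0) x 2^8 = 0
  Digit '0' (value 0) x 2^7 = 0
  Digit '1' (value 1) x 2^6 = 64
  Digit '1' (value 1) x 2^5 = 32
  Digit '0' (value 0) x 2^4 = 0
  Digit '1' (value 1) x 2^3 = 8
  Digit '0' (value 0) x 2^2 = 0
  Digit '1' (value 1) x 2^1 = 2
  Digit '0' (value 0) x 2^0 = 0
Sum = 2666

2666


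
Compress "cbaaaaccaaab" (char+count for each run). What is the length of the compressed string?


Input: cbaaaaccaaab
Runs:
  'c' x 1 => "c1"
  'b' x 1 => "b1"
  'a' x 4 => "a4"
  'c' x 2 => "c2"
  'a' x 3 => "a3"
  'b' x 1 => "b1"
Compressed: "c1b1a4c2a3b1"
Compressed length: 12

12


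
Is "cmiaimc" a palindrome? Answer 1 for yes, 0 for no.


Input: cmiaimc
Reversed: cmiaimc
  Compare pos 0 ('c') with pos 6 ('c'): match
  Compare pos 1 ('m') with pos 5 ('m'): match
  Compare pos 2 ('i') with pos 4 ('i'): match
Result: palindrome

1


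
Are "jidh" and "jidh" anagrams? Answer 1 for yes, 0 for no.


Strings: "jidh", "jidh"
Sorted first:  dhij
Sorted second: dhij
Sorted forms match => anagrams

1


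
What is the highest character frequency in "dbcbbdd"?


Input: dbcbbdd
Character counts:
  'b': 3
  'c': 1
  'd': 3
Maximum frequency: 3

3


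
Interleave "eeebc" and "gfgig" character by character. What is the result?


Interleaving "eeebc" and "gfgig":
  Position 0: 'e' from first, 'g' from second => "eg"
  Position 1: 'e' from first, 'f' from second => "ef"
  Position 2: 'e' from first, 'g' from second => "eg"
  Position 3: 'b' from first, 'i' from second => "bi"
  Position 4: 'c' from first, 'g' from second => "cg"
Result: egefegbicg

egefegbicg


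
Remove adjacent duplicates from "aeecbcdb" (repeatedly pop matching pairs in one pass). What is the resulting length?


Input: aeecbcdb
Stack-based adjacent duplicate removal:
  Read 'a': push. Stack: a
  Read 'e': push. Stack: ae
  Read 'e': matches stack top 'e' => pop. Stack: a
  Read 'c': push. Stack: ac
  Read 'b': push. Stack: acb
  Read 'c': push. Stack: acbc
  Read 'd': push. Stack: acbcd
  Read 'b': push. Stack: acbcdb
Final stack: "acbcdb" (length 6)

6


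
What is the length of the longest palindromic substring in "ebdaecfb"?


Input: "ebdaecfb"
Checking substrings for palindromes:
  No multi-char palindromic substrings found
Longest palindromic substring: "e" with length 1

1


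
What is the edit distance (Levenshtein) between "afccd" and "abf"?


Computing edit distance: "afccd" -> "abf"
DP table:
           a    b    f
      0    1    2    3
  a   1    0    1    2
  f   2    1    1    1
  c   3    2    2    2
  c   4    3    3    3
  d   5    4    4    4
Edit distance = dp[5][3] = 4

4


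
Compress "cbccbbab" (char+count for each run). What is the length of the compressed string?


Input: cbccbbab
Runs:
  'c' x 1 => "c1"
  'b' x 1 => "b1"
  'c' x 2 => "c2"
  'b' x 2 => "b2"
  'a' x 1 => "a1"
  'b' x 1 => "b1"
Compressed: "c1b1c2b2a1b1"
Compressed length: 12

12


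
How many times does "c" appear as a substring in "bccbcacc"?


Searching for "c" in "bccbcacc"
Scanning each position:
  Position 0: "b" => no
  Position 1: "c" => MATCH
  Position 2: "c" => MATCH
  Position 3: "b" => no
  Position 4: "c" => MATCH
  Position 5: "a" => no
  Position 6: "c" => MATCH
  Position 7: "c" => MATCH
Total occurrences: 5

5


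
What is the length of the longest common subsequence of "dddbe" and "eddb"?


LCS of "dddbe" and "eddb"
DP table:
           e    d    d    b
      0    0    0    0    0
  d   0    0    1    1    1
  d   0    0    1    2    2
  d   0    0    1    2    2
  b   0    0    1    2    3
  e   0    1    1    2    3
LCS length = dp[5][4] = 3

3


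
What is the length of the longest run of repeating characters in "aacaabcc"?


Input: "aacaabcc"
Scanning for longest run:
  Position 1 ('a'): continues run of 'a', length=2
  Position 2 ('c'): new char, reset run to 1
  Position 3 ('a'): new char, reset run to 1
  Position 4 ('a'): continues run of 'a', length=2
  Position 5 ('b'): new char, reset run to 1
  Position 6 ('c'): new char, reset run to 1
  Position 7 ('c'): continues run of 'c', length=2
Longest run: 'a' with length 2

2


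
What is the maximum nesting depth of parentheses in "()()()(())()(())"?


Input: "()()()(())()(())"
Tracking depth:
  Position 0 '(': depth becomes 1
  Position 1 ')': depth becomes 0
  Position 2 '(': depth becomes 1
  Position 3 ')': depth becomes 0
  Position 4 '(': depth becomes 1
  Position 5 ')': depth becomes 0
  Position 6 '(': depth becomes 1
  Position 7 '(': depth becomes 2
  Position 8 ')': depth becomes 1
  Position 9 ')': depth becomes 0
  Position 10 '(': depth becomes 1
  Position 11 ')': depth becomes 0
  Position 12 '(': depth becomes 1
  Position 13 '(': depth becomes 2
  Position 14 ')': depth becomes 1
  Position 15 ')': depth becomes 0
Maximum depth reached: 2

2


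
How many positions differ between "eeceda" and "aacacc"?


Comparing "eeceda" and "aacacc" position by position:
  Position 0: 'e' vs 'a' => DIFFER
  Position 1: 'e' vs 'a' => DIFFER
  Position 2: 'c' vs 'c' => same
  Position 3: 'e' vs 'a' => DIFFER
  Position 4: 'd' vs 'c' => DIFFER
  Position 5: 'a' vs 'c' => DIFFER
Positions that differ: 5

5


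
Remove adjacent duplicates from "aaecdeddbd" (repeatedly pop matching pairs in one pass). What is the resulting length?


Input: aaecdeddbd
Stack-based adjacent duplicate removal:
  Read 'a': push. Stack: a
  Read 'a': matches stack top 'a' => pop. Stack: (empty)
  Read 'e': push. Stack: e
  Read 'c': push. Stack: ec
  Read 'd': push. Stack: ecd
  Read 'e': push. Stack: ecde
  Read 'd': push. Stack: ecded
  Read 'd': matches stack top 'd' => pop. Stack: ecde
  Read 'b': push. Stack: ecdeb
  Read 'd': push. Stack: ecdebd
Final stack: "ecdebd" (length 6)

6


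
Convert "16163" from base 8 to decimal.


Input: "16163" in base 8
Positional expansion:
  Digit '1' (value 1) x 8^4 = 4096
  Digit '6' (value 6) x 8^3 = 3072
  Digit '1' (value 1) x 8^2 = 64
  Digit '6' (value 6) x 8^1 = 48
  Digit '3' (value 3) x 8^0 = 3
Sum = 7283

7283


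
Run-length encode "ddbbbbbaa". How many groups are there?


Input: ddbbbbbaa
Scanning for consecutive runs:
  Group 1: 'd' x 2 (positions 0-1)
  Group 2: 'b' x 5 (positions 2-6)
  Group 3: 'a' x 2 (positions 7-8)
Total groups: 3

3


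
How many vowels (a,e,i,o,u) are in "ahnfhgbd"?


Input: ahnfhgbd
Checking each character:
  'a' at position 0: vowel (running total: 1)
  'h' at position 1: consonant
  'n' at position 2: consonant
  'f' at position 3: consonant
  'h' at position 4: consonant
  'g' at position 5: consonant
  'b' at position 6: consonant
  'd' at position 7: consonant
Total vowels: 1

1


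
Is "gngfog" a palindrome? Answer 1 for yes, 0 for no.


Input: gngfog
Reversed: gofgng
  Compare pos 0 ('g') with pos 5 ('g'): match
  Compare pos 1 ('n') with pos 4 ('o'): MISMATCH
  Compare pos 2 ('g') with pos 3 ('f'): MISMATCH
Result: not a palindrome

0


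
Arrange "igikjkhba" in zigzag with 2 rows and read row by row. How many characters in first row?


Zigzag "igikjkhba" into 2 rows:
Placing characters:
  'i' => row 0
  'g' => row 1
  'i' => row 0
  'k' => row 1
  'j' => row 0
  'k' => row 1
  'h' => row 0
  'b' => row 1
  'a' => row 0
Rows:
  Row 0: "iijha"
  Row 1: "gkkb"
First row length: 5

5


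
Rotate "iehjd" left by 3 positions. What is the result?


Input: "iehjd", rotate left by 3
First 3 characters: "ieh"
Remaining characters: "jd"
Concatenate remaining + first: "jd" + "ieh" = "jdieh"

jdieh


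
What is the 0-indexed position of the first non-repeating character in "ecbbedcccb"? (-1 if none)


Input: ecbbedcccb
Character frequencies:
  'b': 3
  'c': 4
  'd': 1
  'e': 2
Scanning left to right for freq == 1:
  Position 0 ('e'): freq=2, skip
  Position 1 ('c'): freq=4, skip
  Position 2 ('b'): freq=3, skip
  Position 3 ('b'): freq=3, skip
  Position 4 ('e'): freq=2, skip
  Position 5 ('d'): unique! => answer = 5

5
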